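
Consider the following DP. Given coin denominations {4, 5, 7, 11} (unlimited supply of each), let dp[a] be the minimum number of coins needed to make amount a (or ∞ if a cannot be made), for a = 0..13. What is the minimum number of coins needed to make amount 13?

3

 a  0  1  2  3  4  5  6  7  8  9 10 11 12 13
dp  0  -  -  -  1  1  -  1  2  2  2  1  2  3
(- denotes ∞ / unreachable)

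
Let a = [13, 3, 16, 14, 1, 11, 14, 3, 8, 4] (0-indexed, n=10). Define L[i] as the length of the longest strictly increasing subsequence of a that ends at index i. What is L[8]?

3

   i    0    1    2    3    4    5    6    7    8    9
a[i]   13    3   16   14    1   11   14    3    8    4
L[i]    1    1    2    2    1    2    3    2    3    3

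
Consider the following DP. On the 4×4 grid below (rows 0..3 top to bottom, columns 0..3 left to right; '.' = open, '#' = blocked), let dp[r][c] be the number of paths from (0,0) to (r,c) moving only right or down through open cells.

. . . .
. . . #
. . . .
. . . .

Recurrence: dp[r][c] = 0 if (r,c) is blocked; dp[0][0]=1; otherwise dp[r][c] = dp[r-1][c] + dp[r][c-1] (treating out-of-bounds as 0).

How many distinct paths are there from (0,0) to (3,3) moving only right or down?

16

r\c   0   1   2   3
  0   1   1   1   1
  1   1   2   3   0
  2   1   3   6   6
  3   1   4  10  16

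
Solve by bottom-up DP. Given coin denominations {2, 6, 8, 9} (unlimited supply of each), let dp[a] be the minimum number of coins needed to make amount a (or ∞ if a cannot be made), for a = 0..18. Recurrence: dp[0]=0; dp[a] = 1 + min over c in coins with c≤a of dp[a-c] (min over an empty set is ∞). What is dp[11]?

2

 a  0  1  2  3  4  5  6  7  8  9 10 11 12 13 14 15 16 17 18
dp  0  -  1  -  2  -  1  -  1  1  2  2  2  3  2  2  2  2  2
(- denotes ∞ / unreachable)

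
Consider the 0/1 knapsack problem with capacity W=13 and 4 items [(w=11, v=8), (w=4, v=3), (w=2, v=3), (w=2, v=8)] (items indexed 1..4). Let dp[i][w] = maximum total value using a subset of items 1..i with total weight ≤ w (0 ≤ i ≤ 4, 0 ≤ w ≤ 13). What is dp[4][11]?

i\w   0   1   2   3   4   5   6   7   8   9  10  11  12  13
  0   0   0   0   0   0   0   0   0   0   0   0   0   0   0
  1   0   0   0   0   0   0   0   0   0   0   0   8   8   8
  2   0   0   0   0   3   3   3   3   3   3   3   8   8   8
  3   0   0   3   3   3   3   6   6   6   6   6   8   8  11
  4   0   0   8   8  11  11  11  11  14  14  14  14  14  16

14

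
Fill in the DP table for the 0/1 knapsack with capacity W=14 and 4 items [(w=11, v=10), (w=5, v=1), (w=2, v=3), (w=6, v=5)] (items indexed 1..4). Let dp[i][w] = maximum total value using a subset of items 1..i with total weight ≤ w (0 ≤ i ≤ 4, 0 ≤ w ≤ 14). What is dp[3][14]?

i\w   0   1   2   3   4   5   6   7   8   9  10  11  12  13  14
  0   0   0   0   0   0   0   0   0   0   0   0   0   0   0   0
  1   0   0   0   0   0   0   0   0   0   0   0  10  10  10  10
  2   0   0   0   0   0   1   1   1   1   1   1  10  10  10  10
  3   0   0   3   3   3   3   3   4   4   4   4  10  10  13  13
  4   0   0   3   3   3   3   5   5   8   8   8  10  10  13  13

13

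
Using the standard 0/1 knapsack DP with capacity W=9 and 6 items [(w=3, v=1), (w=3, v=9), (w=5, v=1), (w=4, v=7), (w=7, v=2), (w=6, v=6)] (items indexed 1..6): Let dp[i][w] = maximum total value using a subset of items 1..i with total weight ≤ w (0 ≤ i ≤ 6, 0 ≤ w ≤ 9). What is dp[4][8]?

16

i\w   0   1   2   3   4   5   6   7   8   9
  0   0   0   0   0   0   0   0   0   0   0
  1   0   0   0   1   1   1   1   1   1   1
  2   0   0   0   9   9   9  10  10  10  10
  3   0   0   0   9   9   9  10  10  10  10
  4   0   0   0   9   9   9  10  16  16  16
  5   0   0   0   9   9   9  10  16  16  16
  6   0   0   0   9   9   9  10  16  16  16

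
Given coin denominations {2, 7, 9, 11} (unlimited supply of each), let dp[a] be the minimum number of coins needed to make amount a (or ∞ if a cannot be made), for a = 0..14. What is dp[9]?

 a  0  1  2  3  4  5  6  7  8  9 10 11 12 13 14
dp  0  -  1  -  2  -  3  1  4  1  5  1  6  2  2
(- denotes ∞ / unreachable)

1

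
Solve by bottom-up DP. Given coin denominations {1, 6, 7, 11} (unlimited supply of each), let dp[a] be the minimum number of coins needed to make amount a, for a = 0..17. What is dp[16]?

4

 a  0  1  2  3  4  5  6  7  8  9 10 11 12 13 14 15 16 17
dp  0  1  2  3  4  5  1  1  2  3  4  1  2  2  2  3  4  2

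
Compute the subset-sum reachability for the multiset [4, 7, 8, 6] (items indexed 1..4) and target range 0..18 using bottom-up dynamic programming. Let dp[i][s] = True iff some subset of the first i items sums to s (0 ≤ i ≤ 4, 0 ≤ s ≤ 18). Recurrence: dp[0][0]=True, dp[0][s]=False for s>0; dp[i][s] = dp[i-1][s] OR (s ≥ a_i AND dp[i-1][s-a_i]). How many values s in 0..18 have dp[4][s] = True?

i\s   0   1   2   3   4   5   6   7   8   9  10  11  12  13  14  15  16  17  18
  0   T   F   F   F   F   F   F   F   F   F   F   F   F   F   F   F   F   F   F
  1   T   F   F   F   T   F   F   F   F   F   F   F   F   F   F   F   F   F   F
  2   T   F   F   F   T   F   F   T   F   F   F   T   F   F   F   F   F   F   F
  3   T   F   F   F   T   F   F   T   T   F   F   T   T   F   F   T   F   F   F
  4   T   F   F   F   T   F   T   T   T   F   T   T   T   T   T   T   F   T   T

13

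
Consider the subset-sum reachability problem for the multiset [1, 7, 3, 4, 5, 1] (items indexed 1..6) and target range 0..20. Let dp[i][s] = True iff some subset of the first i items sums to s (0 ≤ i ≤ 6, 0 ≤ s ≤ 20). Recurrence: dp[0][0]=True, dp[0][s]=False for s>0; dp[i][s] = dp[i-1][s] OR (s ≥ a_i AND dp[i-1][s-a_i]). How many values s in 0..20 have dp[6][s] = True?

i\s   0   1   2   3   4   5   6   7   8   9  10  11  12  13  14  15  16  17  18  19  20
  0   T   F   F   F   F   F   F   F   F   F   F   F   F   F   F   F   F   F   F   F   F
  1   T   T   F   F   F   F   F   F   F   F   F   F   F   F   F   F   F   F   F   F   F
  2   T   T   F   F   F   F   F   T   T   F   F   F   F   F   F   F   F   F   F   F   F
  3   T   T   F   T   T   F   F   T   T   F   T   T   F   F   F   F   F   F   F   F   F
  4   T   T   F   T   T   T   F   T   T   F   T   T   T   F   T   T   F   F   F   F   F
  5   T   T   F   T   T   T   T   T   T   T   T   T   T   T   T   T   T   T   F   T   T
  6   T   T   T   T   T   T   T   T   T   T   T   T   T   T   T   T   T   T   T   T   T

21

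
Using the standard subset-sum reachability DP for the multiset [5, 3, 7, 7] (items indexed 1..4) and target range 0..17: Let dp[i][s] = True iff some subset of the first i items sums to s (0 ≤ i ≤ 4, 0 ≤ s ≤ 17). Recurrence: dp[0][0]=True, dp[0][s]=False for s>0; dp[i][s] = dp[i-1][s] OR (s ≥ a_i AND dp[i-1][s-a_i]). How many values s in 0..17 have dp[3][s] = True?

8

i\s   0   1   2   3   4   5   6   7   8   9  10  11  12  13  14  15  16  17
  0   T   F   F   F   F   F   F   F   F   F   F   F   F   F   F   F   F   F
  1   T   F   F   F   F   T   F   F   F   F   F   F   F   F   F   F   F   F
  2   T   F   F   T   F   T   F   F   T   F   F   F   F   F   F   F   F   F
  3   T   F   F   T   F   T   F   T   T   F   T   F   T   F   F   T   F   F
  4   T   F   F   T   F   T   F   T   T   F   T   F   T   F   T   T   F   T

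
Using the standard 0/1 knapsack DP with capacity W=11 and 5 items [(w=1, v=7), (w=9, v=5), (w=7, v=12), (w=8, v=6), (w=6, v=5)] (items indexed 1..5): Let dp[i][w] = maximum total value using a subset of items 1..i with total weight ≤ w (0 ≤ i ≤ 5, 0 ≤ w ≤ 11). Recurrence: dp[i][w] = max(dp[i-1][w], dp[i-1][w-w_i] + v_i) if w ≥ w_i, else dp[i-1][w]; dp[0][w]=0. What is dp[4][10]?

19

i\w   0   1   2   3   4   5   6   7   8   9  10  11
  0   0   0   0   0   0   0   0   0   0   0   0   0
  1   0   7   7   7   7   7   7   7   7   7   7   7
  2   0   7   7   7   7   7   7   7   7   7  12  12
  3   0   7   7   7   7   7   7  12  19  19  19  19
  4   0   7   7   7   7   7   7  12  19  19  19  19
  5   0   7   7   7   7   7   7  12  19  19  19  19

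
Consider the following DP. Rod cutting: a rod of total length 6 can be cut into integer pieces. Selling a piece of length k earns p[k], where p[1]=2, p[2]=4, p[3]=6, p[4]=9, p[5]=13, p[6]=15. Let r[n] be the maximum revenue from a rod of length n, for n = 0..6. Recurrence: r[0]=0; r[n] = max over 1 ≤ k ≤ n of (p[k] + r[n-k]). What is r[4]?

   n    0    1    2    3    4    5    6
r[n]    0    2    4    6    9   13   15

9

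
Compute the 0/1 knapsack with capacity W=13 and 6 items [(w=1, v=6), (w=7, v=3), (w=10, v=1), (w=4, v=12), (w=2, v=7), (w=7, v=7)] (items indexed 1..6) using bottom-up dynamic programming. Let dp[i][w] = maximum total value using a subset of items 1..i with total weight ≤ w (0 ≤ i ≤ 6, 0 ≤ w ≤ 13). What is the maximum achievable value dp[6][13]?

i\w   0   1   2   3   4   5   6   7   8   9  10  11  12  13
  0   0   0   0   0   0   0   0   0   0   0   0   0   0   0
  1   0   6   6   6   6   6   6   6   6   6   6   6   6   6
  2   0   6   6   6   6   6   6   6   9   9   9   9   9   9
  3   0   6   6   6   6   6   6   6   9   9   9   9   9   9
  4   0   6   6   6  12  18  18  18  18  18  18  18  21  21
  5   0   6   7  13  13  18  19  25  25  25  25  25  25  25
  6   0   6   7  13  13  18  19  25  25  25  25  25  25  26

26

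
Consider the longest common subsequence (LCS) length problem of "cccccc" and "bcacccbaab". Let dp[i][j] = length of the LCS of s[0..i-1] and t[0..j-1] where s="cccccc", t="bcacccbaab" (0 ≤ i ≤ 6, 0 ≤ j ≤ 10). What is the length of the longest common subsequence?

4

   ''  b  c  a  c  c  c  b  a  a  b
''  0  0  0  0  0  0  0  0  0  0  0
 c  0  0  1  1  1  1  1  1  1  1  1
 c  0  0  1  1  2  2  2  2  2  2  2
 c  0  0  1  1  2  3  3  3  3  3  3
 c  0  0  1  1  2  3  4  4  4  4  4
 c  0  0  1  1  2  3  4  4  4  4  4
 c  0  0  1  1  2  3  4  4  4  4  4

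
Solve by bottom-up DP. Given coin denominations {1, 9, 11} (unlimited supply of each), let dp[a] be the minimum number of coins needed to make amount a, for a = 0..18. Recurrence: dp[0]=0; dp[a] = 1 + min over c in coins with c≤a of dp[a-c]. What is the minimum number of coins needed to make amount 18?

2

 a  0  1  2  3  4  5  6  7  8  9 10 11 12 13 14 15 16 17 18
dp  0  1  2  3  4  5  6  7  8  1  2  1  2  3  4  5  6  7  2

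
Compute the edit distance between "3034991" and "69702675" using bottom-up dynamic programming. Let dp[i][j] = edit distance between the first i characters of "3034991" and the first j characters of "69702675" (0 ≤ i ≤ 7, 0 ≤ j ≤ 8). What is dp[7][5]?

   ''  6  9  7  0  2  6  7  5
''  0  1  2  3  4  5  6  7  8
 3  1  1  2  3  4  5  6  7  8
 0  2  2  2  3  3  4  5  6  7
 3  3  3  3  3  4  4  5  6  7
 4  4  4  4  4  4  5  5  6  7
 9  5  5  4  5  5  5  6  6  7
 9  6  6  5  5  6  6  6  7  7
 1  7  7  6  6  6  7  7  7  8

7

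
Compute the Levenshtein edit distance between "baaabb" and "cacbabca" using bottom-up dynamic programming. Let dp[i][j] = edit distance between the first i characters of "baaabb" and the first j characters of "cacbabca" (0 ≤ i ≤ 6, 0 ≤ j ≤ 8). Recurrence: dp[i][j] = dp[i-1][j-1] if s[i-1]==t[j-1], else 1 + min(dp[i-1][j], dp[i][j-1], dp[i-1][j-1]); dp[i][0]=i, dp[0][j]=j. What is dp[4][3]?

   ''  c  a  c  b  a  b  c  a
''  0  1  2  3  4  5  6  7  8
 b  1  1  2  3  3  4  5  6  7
 a  2  2  1  2  3  3  4  5  6
 a  3  3  2  2  3  3  4  5  5
 a  4  4  3  3  3  3  4  5  5
 b  5  5  4  4  3  4  3  4  5
 b  6  6  5  5  4  4  4  4  5

3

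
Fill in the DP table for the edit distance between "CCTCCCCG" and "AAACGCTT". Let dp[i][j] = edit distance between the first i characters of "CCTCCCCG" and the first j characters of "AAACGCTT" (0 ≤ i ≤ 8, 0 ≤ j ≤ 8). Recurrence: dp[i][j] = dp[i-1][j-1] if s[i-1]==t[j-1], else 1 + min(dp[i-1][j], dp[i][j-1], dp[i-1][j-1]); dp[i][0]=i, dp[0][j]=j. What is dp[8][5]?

6

   ''  A  A  A  C  G  C  T  T
''  0  1  2  3  4  5  6  7  8
 C  1  1  2  3  3  4  5  6  7
 C  2  2  2  3  3  4  4  5  6
 T  3  3  3  3  4  4  5  4  5
 C  4  4  4  4  3  4  4  5  5
 C  5  5  5  5  4  4  4  5  6
 C  6  6  6  6  5  5  4  5  6
 C  7  7  7  7  6  6  5  5  6
 G  8  8  8  8  7  6  6  6  6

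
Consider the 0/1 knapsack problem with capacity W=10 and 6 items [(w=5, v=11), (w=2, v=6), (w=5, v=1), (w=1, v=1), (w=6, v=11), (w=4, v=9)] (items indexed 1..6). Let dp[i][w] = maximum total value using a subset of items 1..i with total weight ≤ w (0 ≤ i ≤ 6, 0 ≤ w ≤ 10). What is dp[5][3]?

i\w   0   1   2   3   4   5   6   7   8   9  10
  0   0   0   0   0   0   0   0   0   0   0   0
  1   0   0   0   0   0  11  11  11  11  11  11
  2   0   0   6   6   6  11  11  17  17  17  17
  3   0   0   6   6   6  11  11  17  17  17  17
  4   0   1   6   7   7  11  12  17  18  18  18
  5   0   1   6   7   7  11  12  17  18  18  18
  6   0   1   6   7   9  11  15  17  18  20  21

7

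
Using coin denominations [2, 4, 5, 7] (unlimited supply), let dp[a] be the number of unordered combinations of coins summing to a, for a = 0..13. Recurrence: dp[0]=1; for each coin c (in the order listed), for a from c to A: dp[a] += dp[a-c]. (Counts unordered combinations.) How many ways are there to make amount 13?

5

after  coin     0     1     2     3     4     5     6     7     8     9    10    11    12    13
          2     1     0     1     0     1     0     1     0     1     0     1     0     1     0
          4     1     0     1     0     2     0     2     0     3     0     3     0     4     0
          5     1     0     1     0     2     1     2     1     3     2     4     2     5     3
          7     1     0     1     0     2     1     2     2     3     3     4     4     6     5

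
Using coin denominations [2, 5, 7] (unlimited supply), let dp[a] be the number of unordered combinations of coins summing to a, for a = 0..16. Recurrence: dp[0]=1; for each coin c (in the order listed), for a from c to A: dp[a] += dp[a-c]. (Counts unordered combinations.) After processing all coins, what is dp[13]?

after  coin     0     1     2     3     4     5     6     7     8     9    10    11    12    13    14    15    16
          2     1     0     1     0     1     0     1     0     1     0     1     0     1     0     1     0     1
          5     1     0     1     0     1     1     1     1     1     1     2     1     2     1     2     2     2
          7     1     0     1     0     1     1     1     2     1     2     2     2     3     2     4     3     4

2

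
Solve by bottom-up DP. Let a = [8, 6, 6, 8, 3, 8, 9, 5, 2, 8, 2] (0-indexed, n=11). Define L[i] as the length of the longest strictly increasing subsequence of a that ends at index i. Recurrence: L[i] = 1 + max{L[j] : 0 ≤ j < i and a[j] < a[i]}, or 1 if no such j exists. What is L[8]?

   i    0    1    2    3    4    5    6    7    8    9   10
a[i]    8    6    6    8    3    8    9    5    2    8    2
L[i]    1    1    1    2    1    2    3    2    1    3    1

1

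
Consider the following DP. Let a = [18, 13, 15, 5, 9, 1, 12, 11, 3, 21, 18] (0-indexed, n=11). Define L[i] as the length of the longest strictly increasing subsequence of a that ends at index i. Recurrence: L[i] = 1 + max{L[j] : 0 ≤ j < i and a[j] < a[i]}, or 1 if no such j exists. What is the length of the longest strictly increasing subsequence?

4

   i    0    1    2    3    4    5    6    7    8    9   10
a[i]   18   13   15    5    9    1   12   11    3   21   18
L[i]    1    1    2    1    2    1    3    3    2    4    4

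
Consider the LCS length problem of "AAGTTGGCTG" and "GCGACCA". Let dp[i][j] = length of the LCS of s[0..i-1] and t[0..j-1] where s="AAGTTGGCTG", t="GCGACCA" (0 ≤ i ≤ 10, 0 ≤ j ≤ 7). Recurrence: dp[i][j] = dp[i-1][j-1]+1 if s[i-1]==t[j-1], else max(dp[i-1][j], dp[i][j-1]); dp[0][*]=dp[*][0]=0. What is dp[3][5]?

   ''  G  C  G  A  C  C  A
''  0  0  0  0  0  0  0  0
 A  0  0  0  0  1  1  1  1
 A  0  0  0  0  1  1  1  2
 G  0  1  1  1  1  1  1  2
 T  0  1  1  1  1  1  1  2
 T  0  1  1  1  1  1  1  2
 G  0  1  1  2  2  2  2  2
 G  0  1  1  2  2  2  2  2
 C  0  1  2  2  2  3  3  3
 T  0  1  2  2  2  3  3  3
 G  0  1  2  3  3  3  3  3

1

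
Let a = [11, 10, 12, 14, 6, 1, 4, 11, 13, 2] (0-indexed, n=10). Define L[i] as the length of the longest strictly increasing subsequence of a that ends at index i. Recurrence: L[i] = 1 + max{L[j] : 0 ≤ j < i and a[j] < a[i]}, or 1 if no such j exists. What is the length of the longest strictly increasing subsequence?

   i    0    1    2    3    4    5    6    7    8    9
a[i]   11   10   12   14    6    1    4   11   13    2
L[i]    1    1    2    3    1    1    2    3    4    2

4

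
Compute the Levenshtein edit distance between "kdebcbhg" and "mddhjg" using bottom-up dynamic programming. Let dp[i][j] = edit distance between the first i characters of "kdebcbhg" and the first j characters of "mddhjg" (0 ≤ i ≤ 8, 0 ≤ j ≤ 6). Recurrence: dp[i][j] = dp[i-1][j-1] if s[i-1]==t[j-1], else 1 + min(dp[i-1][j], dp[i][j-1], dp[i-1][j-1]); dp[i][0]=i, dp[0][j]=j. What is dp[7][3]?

   ''  m  d  d  h  j  g
''  0  1  2  3  4  5  6
 k  1  1  2  3  4  5  6
 d  2  2  1  2  3  4  5
 e  3  3  2  2  3  4  5
 b  4  4  3  3  3  4  5
 c  5  5  4  4  4  4  5
 b  6  6  5  5  5  5  5
 h  7  7  6  6  5  6  6
 g  8  8  7  7  6  6  6

6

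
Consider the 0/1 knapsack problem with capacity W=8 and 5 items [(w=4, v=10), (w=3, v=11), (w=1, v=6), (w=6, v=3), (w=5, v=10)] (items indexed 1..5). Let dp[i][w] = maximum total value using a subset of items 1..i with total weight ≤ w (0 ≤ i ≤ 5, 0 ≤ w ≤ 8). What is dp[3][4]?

17

i\w   0   1   2   3   4   5   6   7   8
  0   0   0   0   0   0   0   0   0   0
  1   0   0   0   0  10  10  10  10  10
  2   0   0   0  11  11  11  11  21  21
  3   0   6   6  11  17  17  17  21  27
  4   0   6   6  11  17  17  17  21  27
  5   0   6   6  11  17  17  17  21  27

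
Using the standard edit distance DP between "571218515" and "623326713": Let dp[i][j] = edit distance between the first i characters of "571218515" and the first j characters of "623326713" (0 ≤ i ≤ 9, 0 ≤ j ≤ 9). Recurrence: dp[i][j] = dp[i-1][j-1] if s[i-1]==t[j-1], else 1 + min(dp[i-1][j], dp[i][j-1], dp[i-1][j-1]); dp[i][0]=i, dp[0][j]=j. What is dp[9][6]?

8

   ''  6  2  3  3  2  6  7  1  3
''  0  1  2  3  4  5  6  7  8  9
 5  1  1  2  3  4  5  6  7  8  9
 7  2  2  2  3  4  5  6  6  7  8
 1  3  3  3  3  4  5  6  7  6  7
 2  4  4  3  4  4  4  5  6  7  7
 1  5  5  4  4  5  5  5  6  6  7
 8  6  6  5  5  5  6  6  6  7  7
 5  7  7  6  6  6  6  7  7  7  8
 1  8  8  7  7  7  7  7  8  7  8
 5  9  9  8  8  8  8  8  8  8  8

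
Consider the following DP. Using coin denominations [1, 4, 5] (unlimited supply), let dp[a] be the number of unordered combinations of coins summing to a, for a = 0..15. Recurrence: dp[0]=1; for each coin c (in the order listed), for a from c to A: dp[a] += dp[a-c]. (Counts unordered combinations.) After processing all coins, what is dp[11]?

after  coin     0     1     2     3     4     5     6     7     8     9    10    11    12    13    14    15
          1     1     1     1     1     1     1     1     1     1     1     1     1     1     1     1     1
          4     1     1     1     1     2     2     2     2     3     3     3     3     4     4     4     4
          5     1     1     1     1     2     3     3     3     4     5     6     6     7     8     9    10

6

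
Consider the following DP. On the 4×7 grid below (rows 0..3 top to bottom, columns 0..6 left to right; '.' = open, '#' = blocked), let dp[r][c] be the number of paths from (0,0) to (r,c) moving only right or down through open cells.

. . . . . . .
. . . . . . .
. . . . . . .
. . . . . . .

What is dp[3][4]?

35

r\c   0   1   2   3   4   5   6
  0   1   1   1   1   1   1   1
  1   1   2   3   4   5   6   7
  2   1   3   6  10  15  21  28
  3   1   4  10  20  35  56  84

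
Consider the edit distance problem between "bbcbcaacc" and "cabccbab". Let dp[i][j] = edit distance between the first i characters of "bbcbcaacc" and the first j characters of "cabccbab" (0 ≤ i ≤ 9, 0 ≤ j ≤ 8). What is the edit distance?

6

   ''  c  a  b  c  c  b  a  b
''  0  1  2  3  4  5  6  7  8
 b  1  1  2  2  3  4  5  6  7
 b  2  2  2  2  3  4  4  5  6
 c  3  2  3  3  2  3  4  5  6
 b  4  3  3  3  3  3  3  4  5
 c  5  4  4  4  3  3  4  4  5
 a  6  5  4  5  4  4  4  4  5
 a  7  6  5  5  5  5  5  4  5
 c  8  7  6  6  5  5  6  5  5
 c  9  8  7  7  6  5  6  6  6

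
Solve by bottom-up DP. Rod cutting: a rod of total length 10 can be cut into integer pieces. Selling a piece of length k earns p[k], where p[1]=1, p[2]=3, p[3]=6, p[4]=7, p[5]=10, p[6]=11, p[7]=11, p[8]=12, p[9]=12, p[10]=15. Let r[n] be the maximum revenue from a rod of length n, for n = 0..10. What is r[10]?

20

   n    0    1    2    3    4    5    6    7    8    9   10
r[n]    0    1    3    6    7   10   12   13   16   18   20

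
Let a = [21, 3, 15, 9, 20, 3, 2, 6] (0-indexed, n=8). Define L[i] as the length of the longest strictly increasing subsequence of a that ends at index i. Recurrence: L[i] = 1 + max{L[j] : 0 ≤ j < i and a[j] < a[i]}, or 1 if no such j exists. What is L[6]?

   i    0    1    2    3    4    5    6    7
a[i]   21    3   15    9   20    3    2    6
L[i]    1    1    2    2    3    1    1    2

1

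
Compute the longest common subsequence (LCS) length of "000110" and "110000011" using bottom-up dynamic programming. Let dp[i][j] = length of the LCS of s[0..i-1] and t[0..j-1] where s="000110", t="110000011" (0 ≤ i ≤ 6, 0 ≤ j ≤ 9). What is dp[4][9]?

4

   ''  1  1  0  0  0  0  0  1  1
''  0  0  0  0  0  0  0  0  0  0
 0  0  0  0  1  1  1  1  1  1  1
 0  0  0  0  1  2  2  2  2  2  2
 0  0  0  0  1  2  3  3  3  3  3
 1  0  1  1  1  2  3  3  3  4  4
 1  0  1  2  2  2  3  3  3  4  5
 0  0  1  2  3  3  3  4  4  4  5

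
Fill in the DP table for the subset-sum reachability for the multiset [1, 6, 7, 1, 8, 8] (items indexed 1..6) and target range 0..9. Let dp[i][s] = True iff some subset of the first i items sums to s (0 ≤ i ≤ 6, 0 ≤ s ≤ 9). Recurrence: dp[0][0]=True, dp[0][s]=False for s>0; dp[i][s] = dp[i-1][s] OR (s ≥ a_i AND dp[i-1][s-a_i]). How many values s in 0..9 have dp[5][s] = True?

7

i\s   0   1   2   3   4   5   6   7   8   9
  0   T   F   F   F   F   F   F   F   F   F
  1   T   T   F   F   F   F   F   F   F   F
  2   T   T   F   F   F   F   T   T   F   F
  3   T   T   F   F   F   F   T   T   T   F
  4   T   T   T   F   F   F   T   T   T   T
  5   T   T   T   F   F   F   T   T   T   T
  6   T   T   T   F   F   F   T   T   T   T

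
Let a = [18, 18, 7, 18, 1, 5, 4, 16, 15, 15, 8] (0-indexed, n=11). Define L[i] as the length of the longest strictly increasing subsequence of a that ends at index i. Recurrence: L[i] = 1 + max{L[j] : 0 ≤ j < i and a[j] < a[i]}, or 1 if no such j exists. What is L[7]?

   i    0    1    2    3    4    5    6    7    8    9   10
a[i]   18   18    7   18    1    5    4   16   15   15    8
L[i]    1    1    1    2    1    2    2    3    3    3    3

3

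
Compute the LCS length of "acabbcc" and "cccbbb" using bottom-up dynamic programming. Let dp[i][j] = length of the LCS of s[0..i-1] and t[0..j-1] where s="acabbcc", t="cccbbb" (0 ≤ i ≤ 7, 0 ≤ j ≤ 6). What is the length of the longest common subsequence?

   ''  c  c  c  b  b  b
''  0  0  0  0  0  0  0
 a  0  0  0  0  0  0  0
 c  0  1  1  1  1  1  1
 a  0  1  1  1  1  1  1
 b  0  1  1  1  2  2  2
 b  0  1  1  1  2  3  3
 c  0  1  2  2  2  3  3
 c  0  1  2  3  3  3  3

3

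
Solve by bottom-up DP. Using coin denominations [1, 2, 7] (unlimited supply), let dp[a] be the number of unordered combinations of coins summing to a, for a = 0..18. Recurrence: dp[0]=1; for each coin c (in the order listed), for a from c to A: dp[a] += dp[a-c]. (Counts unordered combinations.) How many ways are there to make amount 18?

19

after  coin     0     1     2     3     4     5     6     7     8     9    10    11    12    13    14    15    16    17    18
          1     1     1     1     1     1     1     1     1     1     1     1     1     1     1     1     1     1     1     1
          2     1     1     2     2     3     3     4     4     5     5     6     6     7     7     8     8     9     9    10
          7     1     1     2     2     3     3     4     5     6     7     8     9    10    11    13    14    16    17    19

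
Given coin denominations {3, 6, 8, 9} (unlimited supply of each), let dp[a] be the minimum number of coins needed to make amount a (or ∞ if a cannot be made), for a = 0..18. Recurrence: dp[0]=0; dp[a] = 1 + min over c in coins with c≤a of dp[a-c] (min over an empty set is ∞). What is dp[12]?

 a  0  1  2  3  4  5  6  7  8  9 10 11 12 13 14 15 16 17 18
dp  0  -  -  1  -  -  1  -  1  1  -  2  2  -  2  2  2  2  2
(- denotes ∞ / unreachable)

2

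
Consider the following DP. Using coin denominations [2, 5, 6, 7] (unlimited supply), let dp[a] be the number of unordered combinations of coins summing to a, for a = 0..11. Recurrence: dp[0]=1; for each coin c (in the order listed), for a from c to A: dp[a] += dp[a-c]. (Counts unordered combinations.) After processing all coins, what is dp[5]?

after  coin     0     1     2     3     4     5     6     7     8     9    10    11
          2     1     0     1     0     1     0     1     0     1     0     1     0
          5     1     0     1     0     1     1     1     1     1     1     2     1
          6     1     0     1     0     1     1     2     1     2     1     3     2
          7     1     0     1     0     1     1     2     2     2     2     3     3

1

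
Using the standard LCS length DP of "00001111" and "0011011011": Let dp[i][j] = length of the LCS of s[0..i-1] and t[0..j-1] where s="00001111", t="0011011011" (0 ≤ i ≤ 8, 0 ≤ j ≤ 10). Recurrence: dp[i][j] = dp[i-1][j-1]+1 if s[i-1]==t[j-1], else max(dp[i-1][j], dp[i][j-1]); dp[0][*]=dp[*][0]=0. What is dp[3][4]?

   ''  0  0  1  1  0  1  1  0  1  1
''  0  0  0  0  0  0  0  0  0  0  0
 0  0  1  1  1  1  1  1  1  1  1  1
 0  0  1  2  2  2  2  2  2  2  2  2
 0  0  1  2  2  2  3  3  3  3  3  3
 0  0  1  2  2  2  3  3  3  4  4  4
 1  0  1  2  3  3  3  4  4  4  5  5
 1  0  1  2  3  4  4  4  5  5  5  6
 1  0  1  2  3  4  4  5  5  5  6  6
 1  0  1  2  3  4  4  5  6  6  6  7

2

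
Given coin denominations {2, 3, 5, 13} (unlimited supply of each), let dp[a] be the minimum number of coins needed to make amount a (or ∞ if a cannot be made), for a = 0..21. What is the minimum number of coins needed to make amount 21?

3

 a  0  1  2  3  4  5  6  7  8  9 10 11 12 13 14 15 16 17 18 19 20 21
dp  0  -  1  1  2  1  2  2  2  3  2  3  3  1  4  2  2  3  2  3  3  3
(- denotes ∞ / unreachable)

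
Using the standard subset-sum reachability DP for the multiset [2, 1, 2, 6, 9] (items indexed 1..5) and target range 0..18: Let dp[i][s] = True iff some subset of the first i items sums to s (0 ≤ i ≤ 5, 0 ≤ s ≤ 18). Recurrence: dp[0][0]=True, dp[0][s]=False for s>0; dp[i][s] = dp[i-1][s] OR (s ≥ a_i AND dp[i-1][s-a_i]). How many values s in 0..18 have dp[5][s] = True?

i\s   0   1   2   3   4   5   6   7   8   9  10  11  12  13  14  15  16  17  18
  0   T   F   F   F   F   F   F   F   F   F   F   F   F   F   F   F   F   F   F
  1   T   F   T   F   F   F   F   F   F   F   F   F   F   F   F   F   F   F   F
  2   T   T   T   T   F   F   F   F   F   F   F   F   F   F   F   F   F   F   F
  3   T   T   T   T   T   T   F   F   F   F   F   F   F   F   F   F   F   F   F
  4   T   T   T   T   T   T   T   T   T   T   T   T   F   F   F   F   F   F   F
  5   T   T   T   T   T   T   T   T   T   T   T   T   T   T   T   T   T   T   T

19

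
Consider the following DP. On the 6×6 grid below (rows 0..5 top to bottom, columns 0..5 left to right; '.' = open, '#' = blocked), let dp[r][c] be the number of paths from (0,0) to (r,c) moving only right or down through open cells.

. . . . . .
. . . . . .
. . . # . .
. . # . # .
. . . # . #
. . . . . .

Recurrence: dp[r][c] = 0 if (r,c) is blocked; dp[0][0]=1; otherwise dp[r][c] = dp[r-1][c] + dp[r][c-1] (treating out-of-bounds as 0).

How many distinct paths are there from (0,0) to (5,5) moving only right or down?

r\c   0   1   2   3   4   5
  0   1   1   1   1   1   1
  1   1   2   3   4   5   6
  2   1   3   6   0   5  11
  3   1   4   0   0   0  11
  4   1   5   5   0   0   0
  5   1   6  11  11  11  11

11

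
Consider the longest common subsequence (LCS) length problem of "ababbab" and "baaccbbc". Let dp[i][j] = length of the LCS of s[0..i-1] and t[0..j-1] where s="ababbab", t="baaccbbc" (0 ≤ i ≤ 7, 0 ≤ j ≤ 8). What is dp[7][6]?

   ''  b  a  a  c  c  b  b  c
''  0  0  0  0  0  0  0  0  0
 a  0  0  1  1  1  1  1  1  1
 b  0  1  1  1  1  1  2  2  2
 a  0  1  2  2  2  2  2  2  2
 b  0  1  2  2  2  2  3  3  3
 b  0  1  2  2  2  2  3  4  4
 a  0  1  2  3  3  3  3  4  4
 b  0  1  2  3  3  3  4  4  4

4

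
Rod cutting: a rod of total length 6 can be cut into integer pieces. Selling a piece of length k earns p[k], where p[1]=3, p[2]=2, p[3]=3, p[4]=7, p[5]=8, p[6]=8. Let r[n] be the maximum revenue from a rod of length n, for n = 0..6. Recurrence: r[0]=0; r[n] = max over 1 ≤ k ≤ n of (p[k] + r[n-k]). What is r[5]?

15

   n    0    1    2    3    4    5    6
r[n]    0    3    6    9   12   15   18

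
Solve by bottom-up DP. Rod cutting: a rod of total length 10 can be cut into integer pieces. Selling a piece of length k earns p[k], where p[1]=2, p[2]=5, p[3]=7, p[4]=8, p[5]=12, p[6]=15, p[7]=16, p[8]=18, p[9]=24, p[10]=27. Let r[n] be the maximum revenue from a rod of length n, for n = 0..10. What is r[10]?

   n    0    1    2    3    4    5    6    7    8    9   10
r[n]    0    2    5    7   10   12   15   17   20   24   27

27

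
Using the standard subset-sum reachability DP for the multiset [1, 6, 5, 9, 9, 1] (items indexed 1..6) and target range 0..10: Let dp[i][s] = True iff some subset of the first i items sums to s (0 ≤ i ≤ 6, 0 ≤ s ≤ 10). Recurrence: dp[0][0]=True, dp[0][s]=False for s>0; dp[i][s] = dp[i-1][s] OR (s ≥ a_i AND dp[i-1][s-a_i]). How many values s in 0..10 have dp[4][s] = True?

7

i\s   0   1   2   3   4   5   6   7   8   9  10
  0   T   F   F   F   F   F   F   F   F   F   F
  1   T   T   F   F   F   F   F   F   F   F   F
  2   T   T   F   F   F   F   T   T   F   F   F
  3   T   T   F   F   F   T   T   T   F   F   F
  4   T   T   F   F   F   T   T   T   F   T   T
  5   T   T   F   F   F   T   T   T   F   T   T
  6   T   T   T   F   F   T   T   T   T   T   T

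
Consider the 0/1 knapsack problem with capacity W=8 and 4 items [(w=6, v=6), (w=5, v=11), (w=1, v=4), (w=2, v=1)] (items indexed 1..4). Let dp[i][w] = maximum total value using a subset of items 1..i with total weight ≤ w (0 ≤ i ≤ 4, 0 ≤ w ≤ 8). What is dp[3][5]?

11

i\w   0   1   2   3   4   5   6   7   8
  0   0   0   0   0   0   0   0   0   0
  1   0   0   0   0   0   0   6   6   6
  2   0   0   0   0   0  11  11  11  11
  3   0   4   4   4   4  11  15  15  15
  4   0   4   4   5   5  11  15  15  16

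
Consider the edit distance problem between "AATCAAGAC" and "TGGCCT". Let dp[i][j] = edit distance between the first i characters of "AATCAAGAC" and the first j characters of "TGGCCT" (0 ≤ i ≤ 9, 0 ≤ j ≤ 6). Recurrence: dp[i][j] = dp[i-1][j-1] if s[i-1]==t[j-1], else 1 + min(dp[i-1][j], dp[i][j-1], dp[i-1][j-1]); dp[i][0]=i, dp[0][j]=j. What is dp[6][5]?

5

   ''  T  G  G  C  C  T
''  0  1  2  3  4  5  6
 A  1  1  2  3  4  5  6
 A  2  2  2  3  4  5  6
 T  3  2  3  3  4  5  5
 C  4  3  3  4  3  4  5
 A  5  4  4  4  4  4  5
 A  6  5  5  5  5  5  5
 G  7  6  5  5  6  6  6
 A  8  7  6  6  6  7  7
 C  9  8  7  7  6  6  7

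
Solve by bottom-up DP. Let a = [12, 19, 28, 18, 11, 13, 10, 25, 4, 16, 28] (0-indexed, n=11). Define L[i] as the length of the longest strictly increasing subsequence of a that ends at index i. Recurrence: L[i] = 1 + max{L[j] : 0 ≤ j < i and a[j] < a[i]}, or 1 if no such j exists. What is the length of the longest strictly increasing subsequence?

4

   i    0    1    2    3    4    5    6    7    8    9   10
a[i]   12   19   28   18   11   13   10   25    4   16   28
L[i]    1    2    3    2    1    2    1    3    1    3    4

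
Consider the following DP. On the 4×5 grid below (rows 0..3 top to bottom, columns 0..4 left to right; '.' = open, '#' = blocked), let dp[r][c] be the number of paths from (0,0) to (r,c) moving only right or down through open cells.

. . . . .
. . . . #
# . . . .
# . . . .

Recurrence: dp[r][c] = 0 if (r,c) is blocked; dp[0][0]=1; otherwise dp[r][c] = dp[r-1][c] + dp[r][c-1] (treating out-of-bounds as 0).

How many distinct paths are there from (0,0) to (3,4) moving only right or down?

r\c   0   1   2   3   4
  0   1   1   1   1   1
  1   1   2   3   4   0
  2   0   2   5   9   9
  3   0   2   7  16  25

25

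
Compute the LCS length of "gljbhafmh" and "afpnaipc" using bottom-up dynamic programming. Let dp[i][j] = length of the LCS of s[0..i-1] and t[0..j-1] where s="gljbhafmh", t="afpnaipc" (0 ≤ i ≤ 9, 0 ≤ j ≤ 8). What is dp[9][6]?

2

   ''  a  f  p  n  a  i  p  c
''  0  0  0  0  0  0  0  0  0
 g  0  0  0  0  0  0  0  0  0
 l  0  0  0  0  0  0  0  0  0
 j  0  0  0  0  0  0  0  0  0
 b  0  0  0  0  0  0  0  0  0
 h  0  0  0  0  0  0  0  0  0
 a  0  1  1  1  1  1  1  1  1
 f  0  1  2  2  2  2  2  2  2
 m  0  1  2  2  2  2  2  2  2
 h  0  1  2  2  2  2  2  2  2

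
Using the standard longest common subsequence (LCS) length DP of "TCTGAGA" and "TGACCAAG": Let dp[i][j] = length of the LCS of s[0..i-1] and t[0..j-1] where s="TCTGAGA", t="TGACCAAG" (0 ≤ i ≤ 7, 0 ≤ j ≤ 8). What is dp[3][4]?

2

   ''  T  G  A  C  C  A  A  G
''  0  0  0  0  0  0  0  0  0
 T  0  1  1  1  1  1  1  1  1
 C  0  1  1  1  2  2  2  2  2
 T  0  1  1  1  2  2  2  2  2
 G  0  1  2  2  2  2  2  2  3
 A  0  1  2  3  3  3  3  3  3
 G  0  1  2  3  3  3  3  3  4
 A  0  1  2  3  3  3  4  4  4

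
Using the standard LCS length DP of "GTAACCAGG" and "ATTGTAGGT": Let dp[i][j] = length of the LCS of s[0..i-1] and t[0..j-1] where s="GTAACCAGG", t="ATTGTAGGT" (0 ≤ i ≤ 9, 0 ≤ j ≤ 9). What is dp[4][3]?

1

   ''  A  T  T  G  T  A  G  G  T
''  0  0  0  0  0  0  0  0  0  0
 G  0  0  0  0  1  1  1  1  1  1
 T  0  0  1  1  1  2  2  2  2  2
 A  0  1  1  1  1  2  3  3  3  3
 A  0  1  1  1  1  2  3  3  3  3
 C  0  1  1  1  1  2  3  3  3  3
 C  0  1  1  1  1  2  3  3  3  3
 A  0  1  1  1  1  2  3  3  3  3
 G  0  1  1  1  2  2  3  4  4  4
 G  0  1  1  1  2  2  3  4  5  5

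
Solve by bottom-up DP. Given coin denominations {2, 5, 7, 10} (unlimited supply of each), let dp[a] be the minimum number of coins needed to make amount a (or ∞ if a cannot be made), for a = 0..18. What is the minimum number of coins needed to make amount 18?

4

 a  0  1  2  3  4  5  6  7  8  9 10 11 12 13 14 15 16 17 18
dp  0  -  1  -  2  1  3  1  4  2  1  3  2  4  2  2  3  2  4
(- denotes ∞ / unreachable)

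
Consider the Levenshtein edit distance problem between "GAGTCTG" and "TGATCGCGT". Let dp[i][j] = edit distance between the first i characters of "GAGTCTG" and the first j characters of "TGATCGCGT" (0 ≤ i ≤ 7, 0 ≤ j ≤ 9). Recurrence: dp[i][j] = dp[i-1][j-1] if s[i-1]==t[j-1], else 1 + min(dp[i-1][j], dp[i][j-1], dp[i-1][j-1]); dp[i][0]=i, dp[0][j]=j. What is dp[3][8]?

5

   ''  T  G  A  T  C  G  C  G  T
''  0  1  2  3  4  5  6  7  8  9
 G  1  1  1  2  3  4  5  6  7  8
 A  2  2  2  1  2  3  4  5  6  7
 G  3  3  2  2  2  3  3  4  5  6
 T  4  3  3  3  2  3  4  4  5  5
 C  5  4  4  4  3  2  3  4  5  6
 T  6  5  5  5  4  3  3  4  5  5
 G  7  6  5  6  5  4  3  4  4  5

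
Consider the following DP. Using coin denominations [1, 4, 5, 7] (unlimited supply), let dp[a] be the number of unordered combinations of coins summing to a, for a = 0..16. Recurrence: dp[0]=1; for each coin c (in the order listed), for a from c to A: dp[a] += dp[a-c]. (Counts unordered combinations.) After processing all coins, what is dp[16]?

17

after  coin     0     1     2     3     4     5     6     7     8     9    10    11    12    13    14    15    16
          1     1     1     1     1     1     1     1     1     1     1     1     1     1     1     1     1     1
          4     1     1     1     1     2     2     2     2     3     3     3     3     4     4     4     4     5
          5     1     1     1     1     2     3     3     3     4     5     6     6     7     8     9    10    11
          7     1     1     1     1     2     3     3     4     5     6     7     8    10    11    13    15    17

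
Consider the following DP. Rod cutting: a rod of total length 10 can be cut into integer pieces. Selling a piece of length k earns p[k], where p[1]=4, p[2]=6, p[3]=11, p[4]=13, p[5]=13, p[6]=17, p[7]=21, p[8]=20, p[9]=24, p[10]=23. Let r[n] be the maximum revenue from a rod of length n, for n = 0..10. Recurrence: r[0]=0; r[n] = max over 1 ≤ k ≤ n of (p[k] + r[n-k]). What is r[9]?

36

   n    0    1    2    3    4    5    6    7    8    9   10
r[n]    0    4    8   12   16   20   24   28   32   36   40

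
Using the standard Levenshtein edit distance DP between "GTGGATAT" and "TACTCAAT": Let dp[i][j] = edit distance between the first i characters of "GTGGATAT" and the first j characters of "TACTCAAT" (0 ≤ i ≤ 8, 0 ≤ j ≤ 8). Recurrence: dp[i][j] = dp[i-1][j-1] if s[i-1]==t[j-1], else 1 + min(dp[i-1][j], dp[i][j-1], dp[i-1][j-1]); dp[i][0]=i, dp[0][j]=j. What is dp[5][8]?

   ''  T  A  C  T  C  A  A  T
''  0  1  2  3  4  5  6  7  8
 G  1  1  2  3  4  5  6  7  8
 T  2  1  2  3  3  4  5  6  7
 G  3  2  2  3  4  4  5  6  7
 G  4  3  3  3  4  5  5  6  7
 A  5  4  3  4  4  5  5  5  6
 T  6  5  4  4  4  5  6  6  5
 A  7  6  5  5  5  5  5  6  6
 T  8  7  6  6  5  6  6  6  6

6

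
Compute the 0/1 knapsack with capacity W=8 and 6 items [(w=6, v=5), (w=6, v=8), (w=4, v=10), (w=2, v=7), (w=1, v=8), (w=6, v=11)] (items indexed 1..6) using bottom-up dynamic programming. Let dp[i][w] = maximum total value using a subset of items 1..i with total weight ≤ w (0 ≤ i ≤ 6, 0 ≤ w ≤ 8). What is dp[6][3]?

i\w   0   1   2   3   4   5   6   7   8
  0   0   0   0   0   0   0   0   0   0
  1   0   0   0   0   0   0   5   5   5
  2   0   0   0   0   0   0   8   8   8
  3   0   0   0   0  10  10  10  10  10
  4   0   0   7   7  10  10  17  17  17
  5   0   8   8  15  15  18  18  25  25
  6   0   8   8  15  15  18  18  25  25

15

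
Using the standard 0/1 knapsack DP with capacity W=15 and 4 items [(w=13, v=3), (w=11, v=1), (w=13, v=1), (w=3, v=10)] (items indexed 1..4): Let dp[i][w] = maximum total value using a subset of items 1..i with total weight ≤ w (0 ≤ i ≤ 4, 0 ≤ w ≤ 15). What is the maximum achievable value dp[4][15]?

i\w   0   1   2   3   4   5   6   7   8   9  10  11  12  13  14  15
  0   0   0   0   0   0   0   0   0   0   0   0   0   0   0   0   0
  1   0   0   0   0   0   0   0   0   0   0   0   0   0   3   3   3
  2   0   0   0   0   0   0   0   0   0   0   0   1   1   3   3   3
  3   0   0   0   0   0   0   0   0   0   0   0   1   1   3   3   3
  4   0   0   0  10  10  10  10  10  10  10  10  10  10  10  11  11

11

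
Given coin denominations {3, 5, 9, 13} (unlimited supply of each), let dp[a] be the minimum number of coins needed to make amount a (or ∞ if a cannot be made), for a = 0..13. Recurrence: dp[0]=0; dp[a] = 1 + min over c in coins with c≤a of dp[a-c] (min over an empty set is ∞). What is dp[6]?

2

 a  0  1  2  3  4  5  6  7  8  9 10 11 12 13
dp  0  -  -  1  -  1  2  -  2  1  2  3  2  1
(- denotes ∞ / unreachable)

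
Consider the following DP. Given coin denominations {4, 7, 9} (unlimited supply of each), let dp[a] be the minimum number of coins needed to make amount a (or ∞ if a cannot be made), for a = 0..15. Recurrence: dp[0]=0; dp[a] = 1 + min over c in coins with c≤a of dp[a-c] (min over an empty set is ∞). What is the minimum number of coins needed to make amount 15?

3

 a  0  1  2  3  4  5  6  7  8  9 10 11 12 13 14 15
dp  0  -  -  -  1  -  -  1  2  1  -  2  3  2  2  3
(- denotes ∞ / unreachable)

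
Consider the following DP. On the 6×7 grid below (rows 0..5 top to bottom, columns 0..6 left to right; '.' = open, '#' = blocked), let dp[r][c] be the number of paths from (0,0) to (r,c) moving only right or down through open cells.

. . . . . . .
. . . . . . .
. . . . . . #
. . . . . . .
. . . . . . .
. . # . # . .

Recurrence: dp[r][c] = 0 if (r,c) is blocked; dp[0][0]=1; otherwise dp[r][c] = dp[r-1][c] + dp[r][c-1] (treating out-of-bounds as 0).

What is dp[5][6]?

r\c   0   1   2   3   4   5   6
  0   1   1   1   1   1   1   1
  1   1   2   3   4   5   6   7
  2   1   3   6  10  15  21   0
  3   1   4  10  20  35  56  56
  4   1   5  15  35  70 126 182
  5   1   6   0  35   0 126 308

308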